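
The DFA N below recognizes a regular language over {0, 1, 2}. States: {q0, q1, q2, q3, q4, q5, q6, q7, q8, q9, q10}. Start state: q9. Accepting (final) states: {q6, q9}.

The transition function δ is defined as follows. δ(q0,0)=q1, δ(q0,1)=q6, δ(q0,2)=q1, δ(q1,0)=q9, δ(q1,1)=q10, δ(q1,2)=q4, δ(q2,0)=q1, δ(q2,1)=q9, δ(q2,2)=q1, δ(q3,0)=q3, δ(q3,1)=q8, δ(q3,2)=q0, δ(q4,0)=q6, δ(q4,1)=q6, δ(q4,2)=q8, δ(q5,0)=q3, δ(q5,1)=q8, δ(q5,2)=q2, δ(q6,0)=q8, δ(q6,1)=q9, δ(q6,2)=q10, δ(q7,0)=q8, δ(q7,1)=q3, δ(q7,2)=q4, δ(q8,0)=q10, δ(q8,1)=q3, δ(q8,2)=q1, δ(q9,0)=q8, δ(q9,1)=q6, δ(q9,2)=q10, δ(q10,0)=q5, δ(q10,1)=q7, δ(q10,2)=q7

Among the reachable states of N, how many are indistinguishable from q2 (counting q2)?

Every state is reachable, so we keep all 11.
Initial partition by acceptance: {q6,q9} | {q0,q1,q2,q3,q4,q5,q7,q8,q10}.
Split {q0,q1,q2,q3,q4,q5,q7,q8,q10} by δ(·,0) → {q0,q2,q3,q5,q7,q8,q10} and {q1,q4}.
Split {q0,q2,q3,q5,q7,q8,q10} by δ(·,0) → {q3,q5,q7,q8,q10} and {q0,q2}.
On input 2, block {q3,q5,q7,q8,q10} splits into {q3,q5} and {q7,q8} and {q10}.
Refine {q1,q4} on symbol 1: members go to different blocks, giving {q1} and {q4}.
Split {q7,q8} by δ(·,0) → {q7} and {q8}.
Stable partition: {q6,q9} | {q3,q5} | {q1} | {q0,q2} | {q7} | {q10} | {q4} | {q8} — 8 equivalence classes.
The equivalence class containing q2 is {q0,q2}, of size 2.

2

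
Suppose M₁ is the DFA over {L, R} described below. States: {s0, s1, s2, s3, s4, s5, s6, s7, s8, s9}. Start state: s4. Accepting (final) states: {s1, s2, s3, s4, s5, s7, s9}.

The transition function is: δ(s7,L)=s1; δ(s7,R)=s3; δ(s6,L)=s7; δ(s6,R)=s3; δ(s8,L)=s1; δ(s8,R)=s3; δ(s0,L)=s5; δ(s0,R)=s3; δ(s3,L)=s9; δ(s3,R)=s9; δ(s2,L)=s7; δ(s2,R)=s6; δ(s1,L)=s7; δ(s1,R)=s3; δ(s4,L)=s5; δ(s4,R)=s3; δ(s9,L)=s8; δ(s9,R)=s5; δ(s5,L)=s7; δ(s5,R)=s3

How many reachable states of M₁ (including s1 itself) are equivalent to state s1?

4

First remove the unreachable states {s0,s2,s6}; 7 states remain.
Initial partition by acceptance: {s1,s3,s4,s5,s7,s9} | {s8}.
Refine {s1,s3,s4,s5,s7,s9} on symbol L: members go to different blocks, giving {s1,s3,s4,s5,s7} and {s9}.
Refine {s1,s3,s4,s5,s7} on symbol L: members go to different blocks, giving {s1,s4,s5,s7} and {s3}.
Stable partition: {s1,s4,s5,s7} | {s8} | {s9} | {s3} — 4 equivalence classes.
State s1 belongs to the block {s1,s4,s5,s7}, which has 4 states.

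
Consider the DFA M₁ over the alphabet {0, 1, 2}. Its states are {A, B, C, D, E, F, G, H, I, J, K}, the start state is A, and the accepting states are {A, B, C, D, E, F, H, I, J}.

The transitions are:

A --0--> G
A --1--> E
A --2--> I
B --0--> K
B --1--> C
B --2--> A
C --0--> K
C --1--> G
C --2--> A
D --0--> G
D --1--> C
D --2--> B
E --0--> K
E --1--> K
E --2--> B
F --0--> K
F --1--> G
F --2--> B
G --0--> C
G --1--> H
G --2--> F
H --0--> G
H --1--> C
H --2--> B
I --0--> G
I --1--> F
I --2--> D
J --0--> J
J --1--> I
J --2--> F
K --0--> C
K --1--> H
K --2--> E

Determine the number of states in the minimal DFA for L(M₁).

First remove the unreachable states {J}; 10 states remain.
P0 = {A,B,C,D,E,F,H,I} | {G,K}.
On input 1, block {A,B,C,D,E,F,H,I} splits into {A,B,D,H,I} and {C,E,F}.
The partition is now stable with 3 blocks: {A,B,D,H,I} | {G,K} | {C,E,F}.

3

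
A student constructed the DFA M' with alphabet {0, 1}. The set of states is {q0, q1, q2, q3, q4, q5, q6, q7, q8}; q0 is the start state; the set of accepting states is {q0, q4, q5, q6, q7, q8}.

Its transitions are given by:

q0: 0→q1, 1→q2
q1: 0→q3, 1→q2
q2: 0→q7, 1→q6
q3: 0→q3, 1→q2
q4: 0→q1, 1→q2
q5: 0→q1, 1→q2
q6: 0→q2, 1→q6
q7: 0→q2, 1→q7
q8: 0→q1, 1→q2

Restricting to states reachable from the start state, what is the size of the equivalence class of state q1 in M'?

2

Reachable states from the start: {q0,q1,q2,q3,q6,q7}. Unreachable: {q4,q5,q8} — drop them.
P0 = {q0,q6,q7} | {q1,q2,q3}.
On input 1, block {q0,q6,q7} splits into {q6,q7} and {q0}.
Refine {q1,q2,q3} on symbol 0: members go to different blocks, giving {q1,q3} and {q2}.
The partition is now stable with 4 blocks: {q6,q7} | {q1,q3} | {q0} | {q2}.
The equivalence class containing q1 is {q1,q3}, of size 2.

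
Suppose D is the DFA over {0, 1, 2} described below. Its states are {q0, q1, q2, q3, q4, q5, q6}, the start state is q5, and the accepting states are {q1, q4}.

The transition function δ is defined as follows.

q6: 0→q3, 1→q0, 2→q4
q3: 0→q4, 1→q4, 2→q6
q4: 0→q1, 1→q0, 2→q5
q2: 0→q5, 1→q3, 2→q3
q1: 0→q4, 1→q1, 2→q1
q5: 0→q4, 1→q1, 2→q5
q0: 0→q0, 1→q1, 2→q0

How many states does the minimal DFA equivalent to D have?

States {q2,q3,q6} cannot be reached from the start state, so discard them.
Initial partition by acceptance: {q1,q4} | {q0,q5}.
Split {q1,q4} by δ(·,1) → {q1} and {q4}.
Split {q0,q5} by δ(·,0) → {q0} and {q5}.
Stable partition: {q1} | {q0} | {q4} | {q5} — 4 equivalence classes.

4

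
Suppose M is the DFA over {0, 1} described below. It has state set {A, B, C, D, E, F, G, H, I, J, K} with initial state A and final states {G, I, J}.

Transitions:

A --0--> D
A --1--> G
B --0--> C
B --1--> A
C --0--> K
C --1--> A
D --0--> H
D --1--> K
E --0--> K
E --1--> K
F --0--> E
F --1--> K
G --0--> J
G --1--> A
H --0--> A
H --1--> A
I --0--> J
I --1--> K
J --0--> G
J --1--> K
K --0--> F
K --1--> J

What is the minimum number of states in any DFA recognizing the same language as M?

Reachable states from the start: {A,D,E,F,G,H,J,K}. Unreachable: {B,C,I} — drop them.
Start with accepting vs non-accepting: {G,J} | {A,D,E,F,H,K}.
On input 1, block {A,D,E,F,H,K} splits into {D,E,F,H} and {A,K}.
On input 0, block {D,E,F,H} splits into {D,F} and {E,H}.
Stable partition: {G,J} | {D,F} | {A,K} | {E,H} — 4 equivalence classes.

4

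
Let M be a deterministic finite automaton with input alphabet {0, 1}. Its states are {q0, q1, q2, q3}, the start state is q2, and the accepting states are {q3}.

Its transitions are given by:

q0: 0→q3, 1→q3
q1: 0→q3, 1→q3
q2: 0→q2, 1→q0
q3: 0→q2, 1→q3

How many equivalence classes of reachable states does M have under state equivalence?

States {q1} cannot be reached from the start state, so discard them.
Start with accepting vs non-accepting: {q3} | {q0,q2}.
Refine {q0,q2} on symbol 0: members go to different blocks, giving {q0} and {q2}.
The partition is now stable with 3 blocks: {q3} | {q0} | {q2}.

3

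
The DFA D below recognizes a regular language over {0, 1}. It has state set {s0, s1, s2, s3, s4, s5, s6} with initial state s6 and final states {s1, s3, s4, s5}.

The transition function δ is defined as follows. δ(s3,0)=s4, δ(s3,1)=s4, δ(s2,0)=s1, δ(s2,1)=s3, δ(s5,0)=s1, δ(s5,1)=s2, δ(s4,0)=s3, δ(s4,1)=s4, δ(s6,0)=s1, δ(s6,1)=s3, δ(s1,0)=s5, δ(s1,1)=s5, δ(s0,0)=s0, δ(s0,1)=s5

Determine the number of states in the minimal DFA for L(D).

Reachable states from the start: {s1,s2,s3,s4,s5,s6}. Unreachable: {s0} — drop them.
Initial partition by acceptance: {s1,s3,s4,s5} | {s2,s6}.
Refine {s1,s3,s4,s5} on symbol 1: members go to different blocks, giving {s1,s3,s4} and {s5}.
Split {s1,s3,s4} by δ(·,0) → {s3,s4} and {s1}.
Stable partition: {s3,s4} | {s2,s6} | {s5} | {s1} — 4 equivalence classes.

4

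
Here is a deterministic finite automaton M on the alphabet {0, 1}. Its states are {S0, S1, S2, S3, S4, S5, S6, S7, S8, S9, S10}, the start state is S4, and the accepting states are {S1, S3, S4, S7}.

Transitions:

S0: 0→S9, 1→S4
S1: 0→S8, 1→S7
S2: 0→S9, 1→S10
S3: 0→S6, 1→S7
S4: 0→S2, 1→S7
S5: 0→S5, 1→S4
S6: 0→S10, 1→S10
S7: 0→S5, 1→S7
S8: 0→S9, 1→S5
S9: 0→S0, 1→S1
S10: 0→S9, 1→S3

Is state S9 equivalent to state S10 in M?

Yes

Every state is reachable, so we keep all 11.
Start with accepting vs non-accepting: {S1,S3,S4,S7} | {S0,S2,S5,S6,S8,S9,S10}.
Refine {S0,S2,S5,S6,S8,S9,S10} on symbol 1: members go to different blocks, giving {S0,S5,S9,S10} and {S2,S6,S8}.
On input 0, block {S1,S3,S4,S7} splits into {S1,S3,S4} and {S7}.
Stable partition: {S1,S3,S4} | {S0,S5,S9,S10} | {S2,S6,S8} | {S7} — 4 equivalence classes.
S9 and S10 lie in the same block of the stable partition, so they are equivalent — no string distinguishes them.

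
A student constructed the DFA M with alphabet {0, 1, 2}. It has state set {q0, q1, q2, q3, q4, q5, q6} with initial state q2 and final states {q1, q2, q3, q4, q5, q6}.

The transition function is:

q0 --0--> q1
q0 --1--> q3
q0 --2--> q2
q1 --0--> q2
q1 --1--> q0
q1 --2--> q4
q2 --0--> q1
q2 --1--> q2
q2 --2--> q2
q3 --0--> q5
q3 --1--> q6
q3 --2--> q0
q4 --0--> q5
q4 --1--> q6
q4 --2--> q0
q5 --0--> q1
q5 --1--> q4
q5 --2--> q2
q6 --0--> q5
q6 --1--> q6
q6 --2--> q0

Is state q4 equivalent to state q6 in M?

Yes

Start with accepting vs non-accepting: {q1,q2,q3,q4,q5,q6} | {q0}.
Split {q1,q2,q3,q4,q5,q6} by δ(·,1) → {q2,q3,q4,q5,q6} and {q1}.
On input 0, block {q2,q3,q4,q5,q6} splits into {q3,q4,q6} and {q2,q5}.
On input 1, block {q2,q5} splits into {q2} and {q5}.
Stable partition: {q3,q4,q6} | {q0} | {q1} | {q2} | {q5} — 5 equivalence classes.
q4 and q6 lie in the same block of the stable partition, so they are equivalent — no string distinguishes them.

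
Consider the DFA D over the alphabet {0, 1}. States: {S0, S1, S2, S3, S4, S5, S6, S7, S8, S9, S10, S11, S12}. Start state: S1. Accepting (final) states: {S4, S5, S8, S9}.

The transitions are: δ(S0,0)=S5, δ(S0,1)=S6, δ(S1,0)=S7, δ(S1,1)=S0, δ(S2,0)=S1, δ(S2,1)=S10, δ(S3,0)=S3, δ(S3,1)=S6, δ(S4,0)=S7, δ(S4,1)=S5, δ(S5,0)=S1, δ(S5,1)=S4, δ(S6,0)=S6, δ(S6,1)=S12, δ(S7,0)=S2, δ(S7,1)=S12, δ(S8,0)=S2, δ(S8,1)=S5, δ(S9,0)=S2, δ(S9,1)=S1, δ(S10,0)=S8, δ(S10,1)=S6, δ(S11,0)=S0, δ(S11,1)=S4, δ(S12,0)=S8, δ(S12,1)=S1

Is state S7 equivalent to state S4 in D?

First remove the unreachable states {S3,S9,S11}; 10 states remain.
Initial partition by acceptance: {S4,S5,S8} | {S0,S1,S2,S6,S7,S10,S12}.
Refine {S0,S1,S2,S6,S7,S10,S12} on symbol 0: members go to different blocks, giving {S1,S2,S6,S7} and {S0,S10,S12}.
The partition is now stable with 3 blocks: {S4,S5,S8} | {S1,S2,S6,S7} | {S0,S10,S12}.
S7 and S4 end up in different blocks, so they are distinguishable. For instance, the string 'ε' is accepted from only S4.

No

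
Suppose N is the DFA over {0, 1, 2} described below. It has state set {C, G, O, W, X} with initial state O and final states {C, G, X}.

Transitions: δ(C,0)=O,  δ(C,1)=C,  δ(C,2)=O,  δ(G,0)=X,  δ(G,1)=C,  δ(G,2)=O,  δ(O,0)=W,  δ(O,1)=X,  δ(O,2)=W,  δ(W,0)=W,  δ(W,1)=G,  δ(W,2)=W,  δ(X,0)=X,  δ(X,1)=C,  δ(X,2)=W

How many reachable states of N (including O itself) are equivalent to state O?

Every state is reachable, so we keep all 5.
P0 = {C,G,X} | {O,W}.
On input 0, block {C,G,X} splits into {G,X} and {C}.
Stable partition: {G,X} | {O,W} | {C} — 3 equivalence classes.
The equivalence class containing O is {O,W}, of size 2.

2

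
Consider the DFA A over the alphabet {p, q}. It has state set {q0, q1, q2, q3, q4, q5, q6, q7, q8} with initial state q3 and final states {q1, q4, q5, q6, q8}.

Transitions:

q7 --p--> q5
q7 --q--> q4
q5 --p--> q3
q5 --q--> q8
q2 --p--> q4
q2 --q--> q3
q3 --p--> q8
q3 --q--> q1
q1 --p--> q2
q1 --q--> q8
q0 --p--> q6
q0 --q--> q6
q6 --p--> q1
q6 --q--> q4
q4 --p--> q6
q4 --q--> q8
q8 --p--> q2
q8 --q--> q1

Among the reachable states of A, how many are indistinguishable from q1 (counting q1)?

States {q0,q5,q7} cannot be reached from the start state, so discard them.
Start with accepting vs non-accepting: {q1,q4,q6,q8} | {q2,q3}.
Refine {q1,q4,q6,q8} on symbol p: members go to different blocks, giving {q1,q8} and {q4,q6}.
Refine {q2,q3} on symbol p: members go to different blocks, giving {q2} and {q3}.
On input p, block {q4,q6} splits into {q4} and {q6}.
No further refinement is possible. Final partition (5 blocks): {q1,q8} | {q2} | {q4} | {q3} | {q6}.
The equivalence class containing q1 is {q1,q8}, of size 2.

2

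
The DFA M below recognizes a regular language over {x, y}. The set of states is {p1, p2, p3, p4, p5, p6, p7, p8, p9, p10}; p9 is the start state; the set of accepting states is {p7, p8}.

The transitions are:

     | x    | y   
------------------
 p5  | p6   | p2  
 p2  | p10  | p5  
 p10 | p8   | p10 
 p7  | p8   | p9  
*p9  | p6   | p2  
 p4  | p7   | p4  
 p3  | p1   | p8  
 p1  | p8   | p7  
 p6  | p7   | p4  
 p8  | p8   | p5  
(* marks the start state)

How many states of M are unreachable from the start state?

BFS from p9 reaches {p2, p4, p5, p6, p7, p8, p9, p10}; the 2 state(s) p1, p3 are never visited.

2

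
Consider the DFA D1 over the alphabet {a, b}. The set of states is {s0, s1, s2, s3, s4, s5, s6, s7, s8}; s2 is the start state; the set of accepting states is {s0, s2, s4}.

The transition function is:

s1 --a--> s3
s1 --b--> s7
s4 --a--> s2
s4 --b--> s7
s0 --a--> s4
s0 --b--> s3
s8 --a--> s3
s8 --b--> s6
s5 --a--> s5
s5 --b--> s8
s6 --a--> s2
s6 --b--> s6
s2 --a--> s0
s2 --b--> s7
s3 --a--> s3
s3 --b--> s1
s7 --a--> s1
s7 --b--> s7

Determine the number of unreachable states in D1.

No path from s2 leads to s5, s6, s8; the other 6 states are all reachable.

3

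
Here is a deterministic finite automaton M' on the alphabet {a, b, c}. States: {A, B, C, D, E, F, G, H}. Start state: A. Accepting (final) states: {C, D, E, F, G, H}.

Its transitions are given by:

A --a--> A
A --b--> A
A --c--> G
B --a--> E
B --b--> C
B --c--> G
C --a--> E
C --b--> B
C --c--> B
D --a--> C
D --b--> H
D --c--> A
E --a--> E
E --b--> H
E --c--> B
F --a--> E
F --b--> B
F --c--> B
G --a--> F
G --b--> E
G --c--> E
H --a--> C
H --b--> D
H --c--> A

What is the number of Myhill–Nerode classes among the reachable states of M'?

6

Initial partition by acceptance: {C,D,E,F,G,H} | {A,B}.
On input b, block {C,D,E,F,G,H} splits into {D,E,G,H} and {C,F}.
Split {D,E,G,H} by δ(·,a) → {D,G,H} and {E}.
Refine {D,G,H} on symbol b: members go to different blocks, giving {D,H} and {G}.
On input a, block {A,B} splits into {A} and {B}.
Stable partition: {D,H} | {A} | {C,F} | {E} | {G} | {B} — 6 equivalence classes.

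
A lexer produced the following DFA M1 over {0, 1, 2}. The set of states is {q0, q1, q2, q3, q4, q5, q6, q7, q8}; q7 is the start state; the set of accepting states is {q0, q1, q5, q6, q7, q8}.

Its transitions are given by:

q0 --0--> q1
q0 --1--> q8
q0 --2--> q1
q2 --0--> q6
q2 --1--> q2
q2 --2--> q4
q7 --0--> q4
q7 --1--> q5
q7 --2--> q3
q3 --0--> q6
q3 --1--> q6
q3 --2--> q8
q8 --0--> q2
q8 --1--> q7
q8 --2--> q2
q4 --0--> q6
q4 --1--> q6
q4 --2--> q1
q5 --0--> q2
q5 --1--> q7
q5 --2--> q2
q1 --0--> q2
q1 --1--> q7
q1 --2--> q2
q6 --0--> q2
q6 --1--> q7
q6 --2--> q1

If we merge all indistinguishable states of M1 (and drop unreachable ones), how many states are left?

5

States {q0} cannot be reached from the start state, so discard them.
Initial partition by acceptance: {q1,q5,q6,q7,q8} | {q2,q3,q4}.
Split {q1,q5,q6,q7,q8} by δ(·,2) → {q1,q5,q7,q8} and {q6}.
On input 1, block {q2,q3,q4} splits into {q3,q4} and {q2}.
Refine {q1,q5,q7,q8} on symbol 0: members go to different blocks, giving {q1,q5,q8} and {q7}.
Stable partition: {q1,q5,q8} | {q3,q4} | {q6} | {q2} | {q7} — 5 equivalence classes.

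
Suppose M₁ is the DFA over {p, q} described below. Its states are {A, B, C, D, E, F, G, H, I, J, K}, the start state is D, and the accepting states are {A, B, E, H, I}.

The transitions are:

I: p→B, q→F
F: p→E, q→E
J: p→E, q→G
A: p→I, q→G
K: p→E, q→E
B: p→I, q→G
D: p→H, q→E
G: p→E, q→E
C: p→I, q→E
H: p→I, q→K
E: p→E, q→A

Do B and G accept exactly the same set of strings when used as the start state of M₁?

Reachable states from the start: {A,B,D,E,F,G,H,I,K}. Unreachable: {C,J} — drop them.
P0 = {A,B,E,H,I} | {D,F,G,K}.
Refine {A,B,E,H,I} on symbol q: members go to different blocks, giving {A,B,H,I} and {E}.
Refine {D,F,G,K} on symbol p: members go to different blocks, giving {F,G,K} and {D}.
No further refinement is possible. Final partition (4 blocks): {A,B,H,I} | {F,G,K} | {E} | {D}.
B and G end up in different blocks, so they are distinguishable. For instance, the string 'ε' is accepted from only B.

No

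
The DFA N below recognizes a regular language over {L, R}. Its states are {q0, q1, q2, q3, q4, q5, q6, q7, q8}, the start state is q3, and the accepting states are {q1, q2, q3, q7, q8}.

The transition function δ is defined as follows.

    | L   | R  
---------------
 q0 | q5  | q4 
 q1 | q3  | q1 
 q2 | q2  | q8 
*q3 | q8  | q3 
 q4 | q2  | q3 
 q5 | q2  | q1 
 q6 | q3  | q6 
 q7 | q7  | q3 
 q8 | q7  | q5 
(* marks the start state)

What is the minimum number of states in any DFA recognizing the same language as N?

6

States {q0,q4,q6} cannot be reached from the start state, so discard them.
Start with accepting vs non-accepting: {q1,q2,q3,q7,q8} | {q5}.
Split {q1,q2,q3,q7,q8} by δ(·,R) → {q1,q2,q3,q7} and {q8}.
Refine {q1,q2,q3,q7} on symbol L: members go to different blocks, giving {q1,q2,q7} and {q3}.
Refine {q1,q2,q7} on symbol L: members go to different blocks, giving {q2,q7} and {q1}.
On input R, block {q2,q7} splits into {q2} and {q7}.
The partition is now stable with 6 blocks: {q2} | {q5} | {q8} | {q3} | {q1} | {q7}.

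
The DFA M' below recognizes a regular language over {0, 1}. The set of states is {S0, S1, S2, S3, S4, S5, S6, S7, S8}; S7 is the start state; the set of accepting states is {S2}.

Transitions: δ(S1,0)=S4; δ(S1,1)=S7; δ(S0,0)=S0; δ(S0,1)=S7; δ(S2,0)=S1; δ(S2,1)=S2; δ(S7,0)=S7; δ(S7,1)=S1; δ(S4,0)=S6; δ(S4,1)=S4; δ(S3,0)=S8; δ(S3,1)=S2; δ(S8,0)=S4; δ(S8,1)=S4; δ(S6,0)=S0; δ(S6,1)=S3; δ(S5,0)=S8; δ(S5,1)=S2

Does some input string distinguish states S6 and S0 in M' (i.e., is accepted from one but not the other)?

Yes

States {S5} cannot be reached from the start state, so discard them.
Initial partition by acceptance: {S2} | {S0,S1,S3,S4,S6,S7,S8}.
On input 1, block {S0,S1,S3,S4,S6,S7,S8} splits into {S0,S1,S4,S6,S7,S8} and {S3}.
Split {S0,S1,S4,S6,S7,S8} by δ(·,1) → {S0,S1,S4,S7,S8} and {S6}.
On input 0, block {S0,S1,S4,S7,S8} splits into {S0,S1,S7,S8} and {S4}.
Split {S0,S1,S7,S8} by δ(·,0) → {S0,S7} and {S1,S8}.
Split {S0,S7} by δ(·,1) → {S0} and {S7}.
Split {S1,S8} by δ(·,1) → {S1} and {S8}.
Stable partition: {S2} | {S0} | {S3} | {S6} | {S4} | {S1} | {S7} | {S8} — 8 equivalence classes.
S6 and S0 end up in different blocks, so they are distinguishable. For instance, the string '11' is accepted from only S6.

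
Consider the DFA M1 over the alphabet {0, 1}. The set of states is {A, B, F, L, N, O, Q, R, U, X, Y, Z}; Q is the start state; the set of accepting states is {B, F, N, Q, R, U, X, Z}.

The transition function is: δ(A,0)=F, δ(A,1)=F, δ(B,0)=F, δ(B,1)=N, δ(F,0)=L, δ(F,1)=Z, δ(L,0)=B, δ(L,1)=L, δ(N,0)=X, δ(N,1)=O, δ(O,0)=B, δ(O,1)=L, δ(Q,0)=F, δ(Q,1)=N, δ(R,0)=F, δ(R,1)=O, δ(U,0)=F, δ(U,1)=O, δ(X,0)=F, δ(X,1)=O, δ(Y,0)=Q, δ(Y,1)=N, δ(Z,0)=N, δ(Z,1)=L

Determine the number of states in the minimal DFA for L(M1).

6

Reachable states from the start: {B,F,L,N,O,Q,X,Z}. Unreachable: {A,R,U,Y} — drop them.
P0 = {B,F,N,Q,X,Z} | {L,O}.
Split {B,F,N,Q,X,Z} by δ(·,0) → {B,N,Q,X,Z} and {F}.
Refine {B,N,Q,X,Z} on symbol 0: members go to different blocks, giving {B,Q,X} and {N,Z}.
Split {B,Q,X} by δ(·,1) → {B,Q} and {X}.
Refine {N,Z} on symbol 0: members go to different blocks, giving {N} and {Z}.
The partition is now stable with 6 blocks: {B,Q} | {L,O} | {F} | {N} | {X} | {Z}.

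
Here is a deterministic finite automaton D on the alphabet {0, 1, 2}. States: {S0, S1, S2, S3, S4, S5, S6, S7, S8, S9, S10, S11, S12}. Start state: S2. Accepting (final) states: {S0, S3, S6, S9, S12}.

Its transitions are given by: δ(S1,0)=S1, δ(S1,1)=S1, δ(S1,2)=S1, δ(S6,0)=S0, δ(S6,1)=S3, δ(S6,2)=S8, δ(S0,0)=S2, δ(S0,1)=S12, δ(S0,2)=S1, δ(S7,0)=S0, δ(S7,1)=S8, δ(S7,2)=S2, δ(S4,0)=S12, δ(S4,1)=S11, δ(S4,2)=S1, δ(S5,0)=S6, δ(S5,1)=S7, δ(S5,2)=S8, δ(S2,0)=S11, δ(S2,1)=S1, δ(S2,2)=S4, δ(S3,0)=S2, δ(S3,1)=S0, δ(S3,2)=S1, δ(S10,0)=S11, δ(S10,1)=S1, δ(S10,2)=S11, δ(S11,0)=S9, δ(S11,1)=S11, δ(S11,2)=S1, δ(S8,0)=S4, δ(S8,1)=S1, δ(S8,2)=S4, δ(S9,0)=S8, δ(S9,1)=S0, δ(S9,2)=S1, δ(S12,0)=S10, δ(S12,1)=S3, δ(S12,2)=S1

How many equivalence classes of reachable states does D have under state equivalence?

4

States {S5,S6,S7} cannot be reached from the start state, so discard them.
Initial partition by acceptance: {S0,S3,S9,S12} | {S1,S2,S4,S8,S10,S11}.
On input 0, block {S1,S2,S4,S8,S10,S11} splits into {S1,S2,S8,S10} and {S4,S11}.
On input 0, block {S1,S2,S8,S10} splits into {S2,S8,S10} and {S1}.
No further refinement is possible. Final partition (4 blocks): {S0,S3,S9,S12} | {S2,S8,S10} | {S4,S11} | {S1}.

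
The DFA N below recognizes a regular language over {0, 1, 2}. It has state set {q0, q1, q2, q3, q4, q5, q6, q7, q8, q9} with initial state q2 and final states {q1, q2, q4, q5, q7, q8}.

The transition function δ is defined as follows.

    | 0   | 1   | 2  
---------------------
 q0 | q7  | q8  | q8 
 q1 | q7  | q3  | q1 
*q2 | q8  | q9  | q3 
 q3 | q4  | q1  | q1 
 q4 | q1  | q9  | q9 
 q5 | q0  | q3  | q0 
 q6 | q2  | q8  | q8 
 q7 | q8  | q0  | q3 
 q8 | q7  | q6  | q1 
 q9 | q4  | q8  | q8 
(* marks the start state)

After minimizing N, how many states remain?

3

Reachable states from the start: {q0,q1,q2,q3,q4,q6,q7,q8,q9}. Unreachable: {q5} — drop them.
P0 = {q1,q2,q4,q7,q8} | {q0,q3,q6,q9}.
On input 2, block {q1,q2,q4,q7,q8} splits into {q2,q4,q7} and {q1,q8}.
No further refinement is possible. Final partition (3 blocks): {q2,q4,q7} | {q0,q3,q6,q9} | {q1,q8}.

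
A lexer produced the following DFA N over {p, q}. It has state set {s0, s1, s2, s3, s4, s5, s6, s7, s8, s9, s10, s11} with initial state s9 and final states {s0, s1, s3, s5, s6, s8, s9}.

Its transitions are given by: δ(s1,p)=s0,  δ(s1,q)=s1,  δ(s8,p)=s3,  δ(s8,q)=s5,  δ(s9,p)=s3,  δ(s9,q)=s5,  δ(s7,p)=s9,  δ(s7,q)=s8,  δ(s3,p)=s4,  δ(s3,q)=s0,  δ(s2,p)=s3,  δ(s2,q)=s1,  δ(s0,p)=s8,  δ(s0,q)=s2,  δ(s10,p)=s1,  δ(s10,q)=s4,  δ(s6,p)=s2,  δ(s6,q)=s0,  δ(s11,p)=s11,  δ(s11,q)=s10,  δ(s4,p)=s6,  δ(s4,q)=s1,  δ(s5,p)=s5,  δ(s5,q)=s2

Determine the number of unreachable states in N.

3

Starting at s9 and following transitions, the reachable set is {s0, s1, s2, s3, s4, s5, s6, s8, s9}. That leaves s7, s10, s11 unreachable — 3 in total.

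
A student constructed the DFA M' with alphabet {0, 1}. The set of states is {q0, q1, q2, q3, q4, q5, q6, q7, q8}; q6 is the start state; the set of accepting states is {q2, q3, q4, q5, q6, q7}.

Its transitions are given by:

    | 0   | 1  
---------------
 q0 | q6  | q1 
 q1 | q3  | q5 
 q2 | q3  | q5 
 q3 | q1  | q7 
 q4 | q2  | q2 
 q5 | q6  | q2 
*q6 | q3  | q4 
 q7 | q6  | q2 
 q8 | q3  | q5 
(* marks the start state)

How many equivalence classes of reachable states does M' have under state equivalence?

4

First remove the unreachable states {q0,q8}; 7 states remain.
Initial partition by acceptance: {q2,q3,q4,q5,q6,q7} | {q1}.
Split {q2,q3,q4,q5,q6,q7} by δ(·,0) → {q2,q4,q5,q6,q7} and {q3}.
Refine {q2,q4,q5,q6,q7} on symbol 0: members go to different blocks, giving {q4,q5,q7} and {q2,q6}.
No further refinement is possible. Final partition (4 blocks): {q4,q5,q7} | {q1} | {q3} | {q2,q6}.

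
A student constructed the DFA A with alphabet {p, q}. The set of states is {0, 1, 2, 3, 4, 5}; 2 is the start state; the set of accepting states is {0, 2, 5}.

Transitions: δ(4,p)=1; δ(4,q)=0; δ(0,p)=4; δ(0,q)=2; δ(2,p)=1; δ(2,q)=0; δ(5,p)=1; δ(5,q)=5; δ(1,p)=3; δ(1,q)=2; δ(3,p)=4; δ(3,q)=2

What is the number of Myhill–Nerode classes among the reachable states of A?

First remove the unreachable states {5}; 5 states remain.
Start with accepting vs non-accepting: {0,2} | {1,3,4}.
No further refinement is possible. Final partition (2 blocks): {0,2} | {1,3,4}.

2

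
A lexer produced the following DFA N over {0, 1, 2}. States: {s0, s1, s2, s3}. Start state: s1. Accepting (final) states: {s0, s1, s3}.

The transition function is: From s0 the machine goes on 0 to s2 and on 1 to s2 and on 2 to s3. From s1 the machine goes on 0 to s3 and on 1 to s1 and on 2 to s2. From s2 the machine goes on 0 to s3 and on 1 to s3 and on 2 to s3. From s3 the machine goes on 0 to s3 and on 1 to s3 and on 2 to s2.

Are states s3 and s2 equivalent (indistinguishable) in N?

No

First remove the unreachable states {s0}; 3 states remain.
Initial partition by acceptance: {s1,s3} | {s2}.
Stable partition: {s1,s3} | {s2} — 2 equivalence classes.
s3 and s2 end up in different blocks, so they are distinguishable. For instance, the string 'ε' is accepted from only s3.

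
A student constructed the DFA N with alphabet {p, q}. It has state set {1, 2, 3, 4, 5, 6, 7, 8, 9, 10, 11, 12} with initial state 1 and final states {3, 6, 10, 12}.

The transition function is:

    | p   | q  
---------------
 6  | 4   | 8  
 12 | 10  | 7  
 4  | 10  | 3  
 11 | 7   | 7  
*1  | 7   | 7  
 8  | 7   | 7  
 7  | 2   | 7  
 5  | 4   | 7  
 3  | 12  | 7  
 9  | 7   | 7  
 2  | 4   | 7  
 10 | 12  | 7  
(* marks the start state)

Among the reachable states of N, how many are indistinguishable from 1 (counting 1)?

1

Reachable states from the start: {1,2,3,4,7,10,12}. Unreachable: {5,6,8,9,11} — drop them.
Start with accepting vs non-accepting: {3,10,12} | {1,2,4,7}.
Split {1,2,4,7} by δ(·,p) → {1,2,7} and {4}.
On input p, block {1,2,7} splits into {1,7} and {2}.
Split {1,7} by δ(·,p) → {1} and {7}.
Stable partition: {3,10,12} | {1} | {4} | {2} | {7} — 5 equivalence classes.
The equivalence class containing 1 is {1}, of size 1.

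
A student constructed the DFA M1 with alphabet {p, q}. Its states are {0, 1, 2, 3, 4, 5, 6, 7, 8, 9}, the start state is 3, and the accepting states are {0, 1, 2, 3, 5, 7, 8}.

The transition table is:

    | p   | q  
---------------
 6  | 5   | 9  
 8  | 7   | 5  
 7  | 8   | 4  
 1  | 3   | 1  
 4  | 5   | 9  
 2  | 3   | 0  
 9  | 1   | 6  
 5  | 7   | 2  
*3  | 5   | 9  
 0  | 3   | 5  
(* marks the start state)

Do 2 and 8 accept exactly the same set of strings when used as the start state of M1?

Yes

Every state is reachable, so we keep all 10.
P0 = {0,1,2,3,5,7,8} | {4,6,9}.
Split {0,1,2,3,5,7,8} by δ(·,q) → {0,1,2,5,8} and {3,7}.
The partition is now stable with 3 blocks: {0,1,2,5,8} | {4,6,9} | {3,7}.
2 and 8 lie in the same block of the stable partition, so they are equivalent — no string distinguishes them.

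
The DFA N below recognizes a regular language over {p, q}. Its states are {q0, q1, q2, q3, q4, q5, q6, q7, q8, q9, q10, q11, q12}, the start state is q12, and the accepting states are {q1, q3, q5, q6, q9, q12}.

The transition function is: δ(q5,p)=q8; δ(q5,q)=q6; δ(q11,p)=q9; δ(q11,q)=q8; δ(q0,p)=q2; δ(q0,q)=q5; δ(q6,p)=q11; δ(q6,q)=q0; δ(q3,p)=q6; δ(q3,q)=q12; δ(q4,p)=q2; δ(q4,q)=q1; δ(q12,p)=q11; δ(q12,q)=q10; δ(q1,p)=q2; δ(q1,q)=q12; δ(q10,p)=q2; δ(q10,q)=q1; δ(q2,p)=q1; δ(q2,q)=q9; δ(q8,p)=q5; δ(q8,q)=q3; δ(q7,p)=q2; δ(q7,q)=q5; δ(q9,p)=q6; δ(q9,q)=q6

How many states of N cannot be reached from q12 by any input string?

No path from q12 leads to q4, q7; the other 11 states are all reachable.

2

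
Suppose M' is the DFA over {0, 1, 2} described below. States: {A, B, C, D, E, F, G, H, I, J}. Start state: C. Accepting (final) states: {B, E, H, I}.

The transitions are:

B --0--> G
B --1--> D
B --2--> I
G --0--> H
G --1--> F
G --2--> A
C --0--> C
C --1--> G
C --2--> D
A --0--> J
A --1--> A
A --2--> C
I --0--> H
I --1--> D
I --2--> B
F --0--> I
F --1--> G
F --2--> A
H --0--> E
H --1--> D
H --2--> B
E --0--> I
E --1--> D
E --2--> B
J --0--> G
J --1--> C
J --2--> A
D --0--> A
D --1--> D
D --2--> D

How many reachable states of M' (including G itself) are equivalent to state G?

Every state is reachable, so we keep all 10.
Initial partition by acceptance: {B,E,H,I} | {A,C,D,F,G,J}.
Split {B,E,H,I} by δ(·,0) → {E,H,I} and {B}.
Split {A,C,D,F,G,J} by δ(·,0) → {A,C,D,J} and {F,G}.
Split {A,C,D,J} by δ(·,0) → {A,C,D} and {J}.
Split {A,C,D} by δ(·,0) → {C,D} and {A}.
Split {C,D} by δ(·,0) → {C} and {D}.
Stable partition: {E,H,I} | {C} | {B} | {F,G} | {J} | {A} | {D} — 7 equivalence classes.
The equivalence class containing G is {F,G}, of size 2.

2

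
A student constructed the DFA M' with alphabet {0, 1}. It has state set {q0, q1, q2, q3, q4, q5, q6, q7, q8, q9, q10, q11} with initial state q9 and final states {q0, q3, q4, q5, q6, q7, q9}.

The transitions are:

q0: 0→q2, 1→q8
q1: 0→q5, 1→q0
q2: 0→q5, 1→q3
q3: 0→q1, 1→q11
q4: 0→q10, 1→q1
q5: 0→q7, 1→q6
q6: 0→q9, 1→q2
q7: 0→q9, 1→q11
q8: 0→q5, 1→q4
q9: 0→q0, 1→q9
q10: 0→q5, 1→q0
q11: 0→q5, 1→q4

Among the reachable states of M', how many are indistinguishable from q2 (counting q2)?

5

All states are reachable from the start state.
P0 = {q0,q3,q4,q5,q6,q7,q9} | {q1,q2,q8,q10,q11}.
Split {q0,q3,q4,q5,q6,q7,q9} by δ(·,0) → {q5,q6,q7,q9} and {q0,q3,q4}.
Refine {q5,q6,q7,q9} on symbol 0: members go to different blocks, giving {q5,q6,q7} and {q9}.
Refine {q5,q6,q7} on symbol 0: members go to different blocks, giving {q6,q7} and {q5}.
No further refinement is possible. Final partition (5 blocks): {q6,q7} | {q1,q2,q8,q10,q11} | {q0,q3,q4} | {q9} | {q5}.
The equivalence class containing q2 is {q1,q2,q8,q10,q11}, of size 5.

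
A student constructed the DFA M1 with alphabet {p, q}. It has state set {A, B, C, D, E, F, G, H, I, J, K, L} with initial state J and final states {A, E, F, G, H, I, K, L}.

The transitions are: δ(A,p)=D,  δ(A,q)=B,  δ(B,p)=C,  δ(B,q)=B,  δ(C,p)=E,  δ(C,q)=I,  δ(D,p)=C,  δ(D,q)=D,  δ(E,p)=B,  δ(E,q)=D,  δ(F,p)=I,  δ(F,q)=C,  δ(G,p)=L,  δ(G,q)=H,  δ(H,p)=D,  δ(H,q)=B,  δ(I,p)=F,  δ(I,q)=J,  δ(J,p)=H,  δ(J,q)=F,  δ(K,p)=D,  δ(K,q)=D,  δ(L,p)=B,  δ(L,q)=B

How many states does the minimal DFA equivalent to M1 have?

4

First remove the unreachable states {A,G,K,L}; 8 states remain.
P0 = {E,F,H,I} | {B,C,D,J}.
Refine {E,F,H,I} on symbol p: members go to different blocks, giving {E,H} and {F,I}.
On input p, block {B,C,D,J} splits into {B,D} and {C,J}.
No further refinement is possible. Final partition (4 blocks): {E,H} | {B,D} | {F,I} | {C,J}.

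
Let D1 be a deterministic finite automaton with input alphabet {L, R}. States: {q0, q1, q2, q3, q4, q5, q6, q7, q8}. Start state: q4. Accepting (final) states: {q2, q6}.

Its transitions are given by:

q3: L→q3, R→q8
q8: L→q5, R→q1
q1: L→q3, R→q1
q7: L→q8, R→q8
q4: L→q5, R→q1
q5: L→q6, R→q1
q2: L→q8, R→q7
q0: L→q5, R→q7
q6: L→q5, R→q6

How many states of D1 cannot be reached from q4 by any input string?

Starting at q4 and following transitions, the reachable set is {q1, q3, q4, q5, q6, q8}. That leaves q0, q2, q7 unreachable — 3 in total.

3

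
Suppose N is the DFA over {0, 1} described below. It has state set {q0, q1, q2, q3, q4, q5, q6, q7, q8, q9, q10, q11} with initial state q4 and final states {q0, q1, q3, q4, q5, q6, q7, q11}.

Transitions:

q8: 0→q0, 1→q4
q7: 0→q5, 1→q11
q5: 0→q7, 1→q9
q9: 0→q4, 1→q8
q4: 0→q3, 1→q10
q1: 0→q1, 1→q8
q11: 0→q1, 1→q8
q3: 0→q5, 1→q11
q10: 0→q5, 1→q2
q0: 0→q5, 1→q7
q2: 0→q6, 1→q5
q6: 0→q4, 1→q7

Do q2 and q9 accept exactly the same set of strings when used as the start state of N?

Start with accepting vs non-accepting: {q0,q1,q3,q4,q5,q6,q7,q11} | {q2,q8,q9,q10}.
On input 1, block {q0,q1,q3,q4,q5,q6,q7,q11} splits into {q0,q3,q6,q7} and {q1,q4,q5,q11}.
Refine {q0,q3,q6,q7} on symbol 1: members go to different blocks, giving {q0,q6} and {q3,q7}.
Refine {q2,q8,q9,q10} on symbol 0: members go to different blocks, giving {q2,q8} and {q9,q10}.
On input 0, block {q1,q4,q5,q11} splits into {q1,q11} and {q4,q5}.
Stable partition: {q0,q6} | {q2,q8} | {q1,q11} | {q3,q7} | {q9,q10} | {q4,q5} — 6 equivalence classes.
q2 and q9 end up in different blocks, so they are distinguishable. For instance, the string '1' is accepted from only q2.

No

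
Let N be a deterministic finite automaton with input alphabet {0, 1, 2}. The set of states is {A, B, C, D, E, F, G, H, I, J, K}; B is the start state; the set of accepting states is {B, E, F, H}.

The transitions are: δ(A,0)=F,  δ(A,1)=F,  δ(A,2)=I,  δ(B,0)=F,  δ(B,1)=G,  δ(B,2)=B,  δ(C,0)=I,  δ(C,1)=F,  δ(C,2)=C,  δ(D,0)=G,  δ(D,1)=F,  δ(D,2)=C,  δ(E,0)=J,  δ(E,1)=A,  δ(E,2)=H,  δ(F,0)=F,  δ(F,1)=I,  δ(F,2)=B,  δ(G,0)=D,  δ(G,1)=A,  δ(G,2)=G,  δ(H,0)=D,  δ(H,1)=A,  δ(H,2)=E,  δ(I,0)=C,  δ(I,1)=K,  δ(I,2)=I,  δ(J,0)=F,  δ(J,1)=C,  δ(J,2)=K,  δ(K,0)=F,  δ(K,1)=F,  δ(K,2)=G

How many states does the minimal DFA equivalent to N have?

Reachable states from the start: {A,B,C,D,F,G,I,K}. Unreachable: {E,H,J} — drop them.
Start with accepting vs non-accepting: {B,F} | {A,C,D,G,I,K}.
Split {A,C,D,G,I,K} by δ(·,0) → {C,D,G,I} and {A,K}.
Split {C,D,G,I} by δ(·,1) → {C,D} and {G,I}.
Stable partition: {B,F} | {C,D} | {A,K} | {G,I} — 4 equivalence classes.

4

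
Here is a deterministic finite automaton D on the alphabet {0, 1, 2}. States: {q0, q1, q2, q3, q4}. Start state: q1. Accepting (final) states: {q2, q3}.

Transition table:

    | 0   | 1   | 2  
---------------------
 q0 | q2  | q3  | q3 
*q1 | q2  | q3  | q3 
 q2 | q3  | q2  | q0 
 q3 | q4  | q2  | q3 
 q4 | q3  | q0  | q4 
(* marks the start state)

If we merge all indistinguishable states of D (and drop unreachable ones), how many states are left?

All states are reachable from the start state.
P0 = {q2,q3} | {q0,q1,q4}.
Refine {q2,q3} on symbol 0: members go to different blocks, giving {q2} and {q3}.
On input 0, block {q0,q1,q4} splits into {q0,q1} and {q4}.
The partition is now stable with 4 blocks: {q2} | {q0,q1} | {q3} | {q4}.

4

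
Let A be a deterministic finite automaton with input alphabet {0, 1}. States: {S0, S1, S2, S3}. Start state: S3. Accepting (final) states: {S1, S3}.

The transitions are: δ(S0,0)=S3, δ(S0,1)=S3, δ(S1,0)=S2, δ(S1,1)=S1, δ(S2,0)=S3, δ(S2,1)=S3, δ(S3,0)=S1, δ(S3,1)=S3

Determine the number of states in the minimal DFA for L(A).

States {S0} cannot be reached from the start state, so discard them.
P0 = {S1,S3} | {S2}.
Refine {S1,S3} on symbol 0: members go to different blocks, giving {S1} and {S3}.
The partition is now stable with 3 blocks: {S1} | {S2} | {S3}.

3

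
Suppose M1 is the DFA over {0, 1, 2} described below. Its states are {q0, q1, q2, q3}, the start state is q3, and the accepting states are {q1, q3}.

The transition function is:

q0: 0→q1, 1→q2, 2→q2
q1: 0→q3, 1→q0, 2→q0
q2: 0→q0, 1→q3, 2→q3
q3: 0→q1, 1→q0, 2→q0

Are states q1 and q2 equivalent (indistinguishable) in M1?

P0 = {q1,q3} | {q0,q2}.
On input 0, block {q0,q2} splits into {q0} and {q2}.
Stable partition: {q1,q3} | {q0} | {q2} — 3 equivalence classes.
q1 and q2 end up in different blocks, so they are distinguishable. For instance, the string 'ε' is accepted from only q1.

No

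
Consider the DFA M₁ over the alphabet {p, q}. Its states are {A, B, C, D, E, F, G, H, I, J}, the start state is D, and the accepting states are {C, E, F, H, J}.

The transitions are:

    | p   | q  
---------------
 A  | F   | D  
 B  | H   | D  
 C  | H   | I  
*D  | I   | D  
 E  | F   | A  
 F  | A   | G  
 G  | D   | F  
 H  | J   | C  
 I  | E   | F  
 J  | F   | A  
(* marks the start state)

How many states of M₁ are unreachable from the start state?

Starting at D and following transitions, the reachable set is {A, D, E, F, G, I}. That leaves B, C, H, J unreachable — 4 in total.

4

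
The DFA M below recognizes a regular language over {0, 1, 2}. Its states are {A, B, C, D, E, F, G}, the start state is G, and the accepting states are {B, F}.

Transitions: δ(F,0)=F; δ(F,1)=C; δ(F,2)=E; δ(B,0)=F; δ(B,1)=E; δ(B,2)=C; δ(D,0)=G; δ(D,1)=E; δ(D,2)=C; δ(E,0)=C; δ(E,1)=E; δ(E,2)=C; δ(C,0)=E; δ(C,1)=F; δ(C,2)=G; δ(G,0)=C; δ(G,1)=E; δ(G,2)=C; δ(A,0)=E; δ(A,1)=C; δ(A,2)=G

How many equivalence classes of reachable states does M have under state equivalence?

3

Reachable states from the start: {C,E,F,G}. Unreachable: {A,B,D} — drop them.
P0 = {F} | {C,E,G}.
On input 1, block {C,E,G} splits into {E,G} and {C}.
Stable partition: {F} | {E,G} | {C} — 3 equivalence classes.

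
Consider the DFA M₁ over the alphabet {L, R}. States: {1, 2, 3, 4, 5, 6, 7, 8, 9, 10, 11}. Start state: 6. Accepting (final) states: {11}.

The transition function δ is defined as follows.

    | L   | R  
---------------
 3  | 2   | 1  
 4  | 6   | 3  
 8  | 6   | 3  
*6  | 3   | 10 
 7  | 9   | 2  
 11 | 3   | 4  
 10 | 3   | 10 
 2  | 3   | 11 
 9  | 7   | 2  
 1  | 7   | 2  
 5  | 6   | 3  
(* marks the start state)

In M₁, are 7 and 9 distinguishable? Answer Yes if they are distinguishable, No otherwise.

No

First remove the unreachable states {5,8}; 9 states remain.
Initial partition by acceptance: {11} | {1,2,3,4,6,7,9,10}.
Split {1,2,3,4,6,7,9,10} by δ(·,R) → {1,3,4,6,7,9,10} and {2}.
Refine {1,3,4,6,7,9,10} on symbol L: members go to different blocks, giving {1,4,6,7,9,10} and {3}.
On input L, block {1,4,6,7,9,10} splits into {1,4,7,9} and {6,10}.
Refine {1,4,7,9} on symbol L: members go to different blocks, giving {1,7,9} and {4}.
The partition is now stable with 6 blocks: {11} | {1,7,9} | {2} | {3} | {6,10} | {4}.
7 and 9 lie in the same block of the stable partition, so they are equivalent — no string distinguishes them.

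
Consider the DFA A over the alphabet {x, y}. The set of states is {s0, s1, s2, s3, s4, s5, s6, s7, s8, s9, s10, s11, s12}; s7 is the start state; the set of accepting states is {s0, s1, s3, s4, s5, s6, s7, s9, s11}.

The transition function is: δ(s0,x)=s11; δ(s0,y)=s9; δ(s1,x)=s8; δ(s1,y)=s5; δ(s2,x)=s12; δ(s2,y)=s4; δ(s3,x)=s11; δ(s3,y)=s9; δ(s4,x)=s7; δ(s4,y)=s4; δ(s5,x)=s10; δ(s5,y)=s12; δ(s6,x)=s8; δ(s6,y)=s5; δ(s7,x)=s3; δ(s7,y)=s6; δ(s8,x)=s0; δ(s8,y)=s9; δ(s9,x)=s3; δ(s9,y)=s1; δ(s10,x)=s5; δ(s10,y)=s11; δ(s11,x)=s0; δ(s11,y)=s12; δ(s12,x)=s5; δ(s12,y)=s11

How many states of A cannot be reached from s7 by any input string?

No path from s7 leads to s2, s4; the other 11 states are all reachable.

2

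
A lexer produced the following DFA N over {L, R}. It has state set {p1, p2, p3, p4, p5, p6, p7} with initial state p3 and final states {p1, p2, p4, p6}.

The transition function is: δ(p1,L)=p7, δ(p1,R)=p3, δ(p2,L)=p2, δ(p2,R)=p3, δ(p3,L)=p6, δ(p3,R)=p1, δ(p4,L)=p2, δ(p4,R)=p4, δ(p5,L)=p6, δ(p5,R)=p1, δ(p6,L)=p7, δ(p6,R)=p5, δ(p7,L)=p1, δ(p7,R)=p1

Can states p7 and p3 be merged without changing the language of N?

Yes

States {p2,p4} cannot be reached from the start state, so discard them.
Initial partition by acceptance: {p1,p6} | {p3,p5,p7}.
Stable partition: {p1,p6} | {p3,p5,p7} — 2 equivalence classes.
p7 and p3 lie in the same block of the stable partition, so they are equivalent — no string distinguishes them.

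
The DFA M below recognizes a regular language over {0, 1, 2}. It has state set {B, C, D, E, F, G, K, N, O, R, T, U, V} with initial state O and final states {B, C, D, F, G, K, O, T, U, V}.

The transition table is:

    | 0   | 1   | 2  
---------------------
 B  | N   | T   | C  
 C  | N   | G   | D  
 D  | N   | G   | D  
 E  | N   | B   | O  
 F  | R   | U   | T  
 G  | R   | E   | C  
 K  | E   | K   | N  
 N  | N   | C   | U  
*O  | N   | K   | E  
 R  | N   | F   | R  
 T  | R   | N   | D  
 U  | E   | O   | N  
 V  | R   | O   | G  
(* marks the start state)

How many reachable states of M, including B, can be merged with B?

3

States {V} cannot be reached from the start state, so discard them.
Start with accepting vs non-accepting: {B,C,D,F,G,K,O,T,U} | {E,N,R}.
Split {B,C,D,F,G,K,O,T,U} by δ(·,1) → {B,C,D,F,K,O,U} and {G,T}.
Refine {B,C,D,F,K,O,U} on symbol 1: members go to different blocks, giving {F,K,O,U} and {B,C,D}.
On input 2, block {F,K,O,U} splits into {K,O,U} and {F}.
On input 1, block {E,N,R} splits into {E,N} and {R}.
The partition is now stable with 6 blocks: {K,O,U} | {E,N} | {G,T} | {B,C,D} | {F} | {R}.
State B belongs to the block {B,C,D}, which has 3 states.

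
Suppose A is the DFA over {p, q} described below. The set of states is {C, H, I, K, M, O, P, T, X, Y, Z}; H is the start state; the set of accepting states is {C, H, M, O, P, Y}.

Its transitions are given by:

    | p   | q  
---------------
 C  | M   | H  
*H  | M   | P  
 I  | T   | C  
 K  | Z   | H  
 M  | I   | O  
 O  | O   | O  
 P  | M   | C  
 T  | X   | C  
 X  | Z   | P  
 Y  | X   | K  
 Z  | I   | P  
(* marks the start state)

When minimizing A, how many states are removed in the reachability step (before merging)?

2

BFS from H reaches {C, H, I, M, O, P, T, X, Z}; the 2 state(s) K, Y are never visited.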